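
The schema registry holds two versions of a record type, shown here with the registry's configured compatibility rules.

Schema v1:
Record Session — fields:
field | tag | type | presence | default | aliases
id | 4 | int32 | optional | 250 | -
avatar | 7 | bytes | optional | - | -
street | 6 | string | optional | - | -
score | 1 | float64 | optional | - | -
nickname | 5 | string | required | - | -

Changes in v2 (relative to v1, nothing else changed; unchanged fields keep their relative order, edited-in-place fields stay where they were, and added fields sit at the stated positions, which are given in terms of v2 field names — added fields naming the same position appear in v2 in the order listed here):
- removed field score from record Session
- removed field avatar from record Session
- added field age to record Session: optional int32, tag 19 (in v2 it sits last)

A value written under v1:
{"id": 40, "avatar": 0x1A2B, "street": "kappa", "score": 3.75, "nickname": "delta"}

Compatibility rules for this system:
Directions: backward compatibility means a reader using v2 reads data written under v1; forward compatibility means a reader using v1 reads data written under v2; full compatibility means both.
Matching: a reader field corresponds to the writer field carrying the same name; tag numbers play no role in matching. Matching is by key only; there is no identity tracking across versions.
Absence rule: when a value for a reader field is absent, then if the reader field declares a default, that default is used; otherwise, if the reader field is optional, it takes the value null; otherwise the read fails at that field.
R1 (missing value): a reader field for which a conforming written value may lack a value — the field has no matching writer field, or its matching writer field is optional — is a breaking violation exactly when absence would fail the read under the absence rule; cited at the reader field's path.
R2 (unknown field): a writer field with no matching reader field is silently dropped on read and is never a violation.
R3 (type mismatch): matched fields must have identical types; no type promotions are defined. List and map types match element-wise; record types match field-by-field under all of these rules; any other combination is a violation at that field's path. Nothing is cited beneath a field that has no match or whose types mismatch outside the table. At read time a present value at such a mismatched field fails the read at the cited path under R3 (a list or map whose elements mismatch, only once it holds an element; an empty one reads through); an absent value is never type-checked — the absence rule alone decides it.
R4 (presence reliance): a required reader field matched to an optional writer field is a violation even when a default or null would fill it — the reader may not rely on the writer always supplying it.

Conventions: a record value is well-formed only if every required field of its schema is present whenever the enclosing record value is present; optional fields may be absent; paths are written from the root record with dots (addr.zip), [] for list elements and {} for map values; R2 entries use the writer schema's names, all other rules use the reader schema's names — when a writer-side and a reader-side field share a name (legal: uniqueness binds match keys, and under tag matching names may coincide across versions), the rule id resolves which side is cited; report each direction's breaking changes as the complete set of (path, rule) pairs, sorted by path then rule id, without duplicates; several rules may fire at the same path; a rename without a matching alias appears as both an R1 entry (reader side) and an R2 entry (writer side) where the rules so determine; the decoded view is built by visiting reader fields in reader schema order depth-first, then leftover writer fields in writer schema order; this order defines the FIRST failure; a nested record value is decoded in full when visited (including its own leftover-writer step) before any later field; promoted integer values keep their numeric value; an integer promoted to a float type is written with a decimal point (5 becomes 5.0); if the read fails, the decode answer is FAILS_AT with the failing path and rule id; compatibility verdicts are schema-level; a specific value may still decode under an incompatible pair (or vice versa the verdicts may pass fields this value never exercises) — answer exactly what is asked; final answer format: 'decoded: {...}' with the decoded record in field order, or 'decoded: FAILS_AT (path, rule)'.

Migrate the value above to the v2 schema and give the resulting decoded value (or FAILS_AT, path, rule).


in Session below, arrows point writer -> reader
decode walk for Session under reader schema v2:
  id := 40
  street := "kappa"
  nickname := "delta"
  age := null (missing; optional => null)
  writer avatar: no reader field; dropped
  writer score: no reader field; dropped
  => decoded: {"id": 40, "street": "kappa", "nickname": "delta", "age": null}

decoded: {"id": 40, "street": "kappa", "nickname": "delta", "age": null}


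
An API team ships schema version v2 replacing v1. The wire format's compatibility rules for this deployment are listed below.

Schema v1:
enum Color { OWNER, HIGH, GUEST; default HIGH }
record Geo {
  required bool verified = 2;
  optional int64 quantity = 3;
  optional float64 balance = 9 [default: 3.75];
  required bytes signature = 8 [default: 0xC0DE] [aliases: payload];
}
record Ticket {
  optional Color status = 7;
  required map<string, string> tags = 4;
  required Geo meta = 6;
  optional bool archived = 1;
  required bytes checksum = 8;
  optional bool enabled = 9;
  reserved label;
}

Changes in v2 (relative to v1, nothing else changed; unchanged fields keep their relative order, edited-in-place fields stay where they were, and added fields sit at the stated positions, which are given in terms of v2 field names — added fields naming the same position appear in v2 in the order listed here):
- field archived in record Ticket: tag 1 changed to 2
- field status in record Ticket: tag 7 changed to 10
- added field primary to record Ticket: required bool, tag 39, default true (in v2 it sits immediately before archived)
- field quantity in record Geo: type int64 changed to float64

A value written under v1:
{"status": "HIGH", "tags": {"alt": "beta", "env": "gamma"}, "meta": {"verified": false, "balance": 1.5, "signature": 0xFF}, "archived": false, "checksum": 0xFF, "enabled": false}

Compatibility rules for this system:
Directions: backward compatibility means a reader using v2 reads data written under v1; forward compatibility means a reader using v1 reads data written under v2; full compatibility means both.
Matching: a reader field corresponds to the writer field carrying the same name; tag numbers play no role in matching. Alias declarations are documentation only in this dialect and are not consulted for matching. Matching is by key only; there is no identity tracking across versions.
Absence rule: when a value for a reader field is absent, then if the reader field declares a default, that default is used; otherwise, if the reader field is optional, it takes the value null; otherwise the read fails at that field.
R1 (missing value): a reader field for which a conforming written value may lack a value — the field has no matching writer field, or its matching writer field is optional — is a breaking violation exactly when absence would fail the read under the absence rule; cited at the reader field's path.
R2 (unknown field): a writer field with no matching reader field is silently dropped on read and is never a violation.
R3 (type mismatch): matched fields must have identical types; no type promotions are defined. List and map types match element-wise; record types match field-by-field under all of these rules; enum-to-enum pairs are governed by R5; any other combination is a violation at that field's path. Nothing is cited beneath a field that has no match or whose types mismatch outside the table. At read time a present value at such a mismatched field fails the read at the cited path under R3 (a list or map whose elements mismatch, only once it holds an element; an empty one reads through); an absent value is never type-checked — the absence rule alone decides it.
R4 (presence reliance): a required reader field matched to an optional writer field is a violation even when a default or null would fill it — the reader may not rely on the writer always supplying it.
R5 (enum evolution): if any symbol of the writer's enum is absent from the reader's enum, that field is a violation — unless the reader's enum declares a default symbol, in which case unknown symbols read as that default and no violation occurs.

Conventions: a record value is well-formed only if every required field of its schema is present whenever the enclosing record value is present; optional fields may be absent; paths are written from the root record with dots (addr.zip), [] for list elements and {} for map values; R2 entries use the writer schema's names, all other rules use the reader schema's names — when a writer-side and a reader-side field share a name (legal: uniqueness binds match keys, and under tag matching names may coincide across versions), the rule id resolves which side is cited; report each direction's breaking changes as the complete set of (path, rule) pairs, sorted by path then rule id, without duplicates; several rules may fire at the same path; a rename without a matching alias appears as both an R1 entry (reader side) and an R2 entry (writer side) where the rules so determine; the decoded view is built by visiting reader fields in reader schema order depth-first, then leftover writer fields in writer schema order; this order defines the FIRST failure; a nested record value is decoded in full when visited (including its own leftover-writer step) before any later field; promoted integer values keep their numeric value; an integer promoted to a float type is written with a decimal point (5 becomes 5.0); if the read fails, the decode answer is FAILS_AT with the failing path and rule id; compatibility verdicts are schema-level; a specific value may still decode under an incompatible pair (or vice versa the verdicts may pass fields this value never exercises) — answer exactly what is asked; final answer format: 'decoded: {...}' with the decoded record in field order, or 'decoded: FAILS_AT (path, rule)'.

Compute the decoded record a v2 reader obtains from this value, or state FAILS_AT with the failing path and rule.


arrows below run writer -> reader for Ticket
decoding the Ticket value with the v2 reader:
  status := "HIGH"
  tags := {"alt": "beta", "env": "gamma"}
  meta.verified := false
  meta.quantity := null (not supplied -> null)
  meta.balance := 1.5
  meta.signature := 0xFF
  primary := true (no value, default fills)
  archived := false
  checksum := 0xFF
  enabled := false
  => decoded: {"status": "HIGH", "tags": {"alt": "beta", "env": "gamma"}, "meta": {"verified": false, "quantity": null, "balance": 1.5, "signature": 0xFF}, "primary": true, "archived": false, "checksum": 0xFF, "enabled": false}
checking off the Ticket differences that do not matter here:
  field archived in record Ticket: tag 1 changed to 2 -> inert under this dialect — no rule fires on Ticket and the result does not move
  field status in record Ticket: tag 7 changed to 10 -> inert under this dialect — no rule fires on Ticket and the result does not move
  field quantity in record Geo: type int64 changed to float64 -> changes Ticket's schema-level verdicts only — the decode of this value is the same

decoded: {"status": "HIGH", "tags": {"alt": "beta", "env": "gamma"}, "meta": {"verified": false, "quantity": null, "balance": 1.5, "signature": 0xFF}, "primary": true, "archived": false, "checksum": 0xFF, "enabled": false}


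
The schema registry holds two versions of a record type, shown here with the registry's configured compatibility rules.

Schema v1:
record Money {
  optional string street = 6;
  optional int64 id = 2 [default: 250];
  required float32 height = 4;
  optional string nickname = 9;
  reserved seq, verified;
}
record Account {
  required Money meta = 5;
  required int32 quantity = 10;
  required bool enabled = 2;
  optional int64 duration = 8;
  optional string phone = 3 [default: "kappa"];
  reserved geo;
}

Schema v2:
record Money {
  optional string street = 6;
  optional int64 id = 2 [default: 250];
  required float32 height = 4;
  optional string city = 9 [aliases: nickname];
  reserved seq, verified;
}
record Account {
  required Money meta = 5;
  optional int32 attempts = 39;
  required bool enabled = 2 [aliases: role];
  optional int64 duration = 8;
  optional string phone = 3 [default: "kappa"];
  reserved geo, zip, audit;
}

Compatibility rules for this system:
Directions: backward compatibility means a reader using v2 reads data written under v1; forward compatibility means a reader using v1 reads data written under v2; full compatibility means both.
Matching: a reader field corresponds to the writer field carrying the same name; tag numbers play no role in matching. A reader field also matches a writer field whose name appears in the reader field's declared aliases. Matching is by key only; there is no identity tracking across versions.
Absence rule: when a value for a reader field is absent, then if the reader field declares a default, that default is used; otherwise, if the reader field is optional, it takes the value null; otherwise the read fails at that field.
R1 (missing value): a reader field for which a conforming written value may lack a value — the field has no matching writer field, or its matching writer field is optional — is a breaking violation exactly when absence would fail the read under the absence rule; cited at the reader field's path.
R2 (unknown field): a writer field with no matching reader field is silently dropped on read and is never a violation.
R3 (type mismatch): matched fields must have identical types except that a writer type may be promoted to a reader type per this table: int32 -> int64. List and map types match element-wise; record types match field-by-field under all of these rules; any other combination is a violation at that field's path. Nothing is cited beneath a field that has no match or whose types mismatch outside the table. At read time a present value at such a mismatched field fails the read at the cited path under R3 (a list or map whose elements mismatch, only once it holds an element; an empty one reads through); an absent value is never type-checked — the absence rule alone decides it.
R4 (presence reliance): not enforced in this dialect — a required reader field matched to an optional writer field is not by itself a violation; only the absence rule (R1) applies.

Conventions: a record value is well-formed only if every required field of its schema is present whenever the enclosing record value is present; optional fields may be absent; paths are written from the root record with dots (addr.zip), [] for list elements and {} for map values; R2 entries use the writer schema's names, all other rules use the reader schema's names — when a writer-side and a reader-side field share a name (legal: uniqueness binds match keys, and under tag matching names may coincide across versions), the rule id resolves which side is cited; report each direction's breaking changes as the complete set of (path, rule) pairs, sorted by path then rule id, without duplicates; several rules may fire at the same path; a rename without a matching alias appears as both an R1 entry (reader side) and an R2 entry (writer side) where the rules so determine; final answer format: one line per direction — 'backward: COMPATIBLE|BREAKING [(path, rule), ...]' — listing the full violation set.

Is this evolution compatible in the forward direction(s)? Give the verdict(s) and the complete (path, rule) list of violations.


the writer's type comes first in each Account pair
forward analysis of Account with v1 as reader and v2 as writer:
  meta: paired with writer meta (Money -> Money; writer required)
  quantity has no writer counterpart
  enabled: paired with writer enabled (bool -> bool; writer required)
  duration: paired with writer duration (int64 -> int64; writer optional)
  phone: paired with writer phone (string -> string; writer optional)
  writer attempts: unknown to reader
  meta.street: paired with writer meta.street (string -> string; writer optional)
  meta.id: paired with writer meta.id (int64 -> int64; writer optional)
  meta.height: paired with writer meta.height (float32 -> float32; writer required)
  meta.nickname has no writer counterpart
  writer meta.city: unknown to reader
  rule R1 violated at quantity
  => forward: BREAKING (1)
checking off the Account differences that do not matter here:
  added field attempts to record Account: optional int32, tag 39 (in v2 it sits immediately before enabled) -> inert for the asked Account verdict: nothing fires
  renamed field nickname to city in record Money (alias nickname declared on the renamed field) -> inert for the asked Account verdict: nothing fires

forward: BREAKING [(quantity, R1)]


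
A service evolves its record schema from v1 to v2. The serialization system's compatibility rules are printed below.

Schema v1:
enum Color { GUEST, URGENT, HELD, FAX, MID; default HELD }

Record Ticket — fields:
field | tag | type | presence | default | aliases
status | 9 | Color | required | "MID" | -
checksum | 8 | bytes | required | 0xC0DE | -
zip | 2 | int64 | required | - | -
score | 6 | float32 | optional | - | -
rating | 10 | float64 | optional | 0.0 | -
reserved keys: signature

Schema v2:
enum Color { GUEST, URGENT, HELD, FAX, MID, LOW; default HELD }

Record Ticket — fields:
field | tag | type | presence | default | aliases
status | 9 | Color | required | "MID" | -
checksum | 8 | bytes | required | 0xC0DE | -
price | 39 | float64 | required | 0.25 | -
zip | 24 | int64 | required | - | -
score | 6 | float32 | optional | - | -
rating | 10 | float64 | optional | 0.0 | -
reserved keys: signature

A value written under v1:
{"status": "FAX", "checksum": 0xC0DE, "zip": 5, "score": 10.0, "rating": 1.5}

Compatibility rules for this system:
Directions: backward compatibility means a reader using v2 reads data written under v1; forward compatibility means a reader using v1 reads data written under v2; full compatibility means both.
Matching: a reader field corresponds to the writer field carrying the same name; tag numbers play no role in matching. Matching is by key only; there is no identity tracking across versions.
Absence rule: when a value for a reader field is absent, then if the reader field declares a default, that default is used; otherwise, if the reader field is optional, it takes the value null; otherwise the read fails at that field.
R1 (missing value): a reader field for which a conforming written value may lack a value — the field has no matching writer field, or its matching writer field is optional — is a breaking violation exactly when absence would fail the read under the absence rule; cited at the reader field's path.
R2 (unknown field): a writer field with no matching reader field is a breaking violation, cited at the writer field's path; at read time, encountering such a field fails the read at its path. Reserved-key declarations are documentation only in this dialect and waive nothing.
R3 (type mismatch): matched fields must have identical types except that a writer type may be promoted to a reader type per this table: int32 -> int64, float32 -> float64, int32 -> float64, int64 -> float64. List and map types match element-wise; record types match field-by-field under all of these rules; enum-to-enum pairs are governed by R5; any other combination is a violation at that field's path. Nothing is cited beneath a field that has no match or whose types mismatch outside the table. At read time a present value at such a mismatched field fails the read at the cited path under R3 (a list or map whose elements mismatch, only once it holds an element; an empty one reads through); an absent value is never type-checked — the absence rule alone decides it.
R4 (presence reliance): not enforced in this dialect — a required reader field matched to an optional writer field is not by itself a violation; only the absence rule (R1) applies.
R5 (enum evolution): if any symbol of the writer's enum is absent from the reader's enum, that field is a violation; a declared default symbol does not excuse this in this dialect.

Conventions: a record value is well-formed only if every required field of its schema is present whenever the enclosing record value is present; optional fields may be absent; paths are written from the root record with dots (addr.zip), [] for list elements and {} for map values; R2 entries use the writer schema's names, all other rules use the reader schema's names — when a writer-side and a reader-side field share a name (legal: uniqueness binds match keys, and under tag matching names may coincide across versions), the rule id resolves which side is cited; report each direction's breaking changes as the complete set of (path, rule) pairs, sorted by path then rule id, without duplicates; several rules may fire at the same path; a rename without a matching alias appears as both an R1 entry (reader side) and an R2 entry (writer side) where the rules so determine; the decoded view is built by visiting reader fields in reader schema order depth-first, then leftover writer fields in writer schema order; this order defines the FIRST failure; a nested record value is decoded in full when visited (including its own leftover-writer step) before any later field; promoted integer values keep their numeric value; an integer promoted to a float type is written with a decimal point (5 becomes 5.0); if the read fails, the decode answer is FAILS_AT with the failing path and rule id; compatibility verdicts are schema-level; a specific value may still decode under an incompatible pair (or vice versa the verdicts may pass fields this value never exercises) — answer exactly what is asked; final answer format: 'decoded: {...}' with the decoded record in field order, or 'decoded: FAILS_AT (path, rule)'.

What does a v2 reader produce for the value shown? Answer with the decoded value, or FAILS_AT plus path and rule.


arrows below run writer -> reader for Ticket
decoding the Ticket value with the v2 reader:
  status := "FAX"
  checksum := 0xC0DE
  price := 0.25 (no value, default fills)
  zip := 5
  score := 10.0
  rating := 1.5
  => decoded: {"status": "FAX", "checksum": 0xC0DE, "price": 0.25, "zip": 5, "score": 10.0, "rating": 1.5}
remaining Ticket differences; none change what is asked:
  field zip in record Ticket: tag 2 changed to 24 -> triggers nothing under the printed rules; the Ticket answer is the same either way
  enum Color (field status in record Ticket): symbol LOW added -> shifts the Ticket verdicts, not this decode

decoded: {"status": "FAX", "checksum": 0xC0DE, "price": 0.25, "zip": 5, "score": 10.0, "rating": 1.5}


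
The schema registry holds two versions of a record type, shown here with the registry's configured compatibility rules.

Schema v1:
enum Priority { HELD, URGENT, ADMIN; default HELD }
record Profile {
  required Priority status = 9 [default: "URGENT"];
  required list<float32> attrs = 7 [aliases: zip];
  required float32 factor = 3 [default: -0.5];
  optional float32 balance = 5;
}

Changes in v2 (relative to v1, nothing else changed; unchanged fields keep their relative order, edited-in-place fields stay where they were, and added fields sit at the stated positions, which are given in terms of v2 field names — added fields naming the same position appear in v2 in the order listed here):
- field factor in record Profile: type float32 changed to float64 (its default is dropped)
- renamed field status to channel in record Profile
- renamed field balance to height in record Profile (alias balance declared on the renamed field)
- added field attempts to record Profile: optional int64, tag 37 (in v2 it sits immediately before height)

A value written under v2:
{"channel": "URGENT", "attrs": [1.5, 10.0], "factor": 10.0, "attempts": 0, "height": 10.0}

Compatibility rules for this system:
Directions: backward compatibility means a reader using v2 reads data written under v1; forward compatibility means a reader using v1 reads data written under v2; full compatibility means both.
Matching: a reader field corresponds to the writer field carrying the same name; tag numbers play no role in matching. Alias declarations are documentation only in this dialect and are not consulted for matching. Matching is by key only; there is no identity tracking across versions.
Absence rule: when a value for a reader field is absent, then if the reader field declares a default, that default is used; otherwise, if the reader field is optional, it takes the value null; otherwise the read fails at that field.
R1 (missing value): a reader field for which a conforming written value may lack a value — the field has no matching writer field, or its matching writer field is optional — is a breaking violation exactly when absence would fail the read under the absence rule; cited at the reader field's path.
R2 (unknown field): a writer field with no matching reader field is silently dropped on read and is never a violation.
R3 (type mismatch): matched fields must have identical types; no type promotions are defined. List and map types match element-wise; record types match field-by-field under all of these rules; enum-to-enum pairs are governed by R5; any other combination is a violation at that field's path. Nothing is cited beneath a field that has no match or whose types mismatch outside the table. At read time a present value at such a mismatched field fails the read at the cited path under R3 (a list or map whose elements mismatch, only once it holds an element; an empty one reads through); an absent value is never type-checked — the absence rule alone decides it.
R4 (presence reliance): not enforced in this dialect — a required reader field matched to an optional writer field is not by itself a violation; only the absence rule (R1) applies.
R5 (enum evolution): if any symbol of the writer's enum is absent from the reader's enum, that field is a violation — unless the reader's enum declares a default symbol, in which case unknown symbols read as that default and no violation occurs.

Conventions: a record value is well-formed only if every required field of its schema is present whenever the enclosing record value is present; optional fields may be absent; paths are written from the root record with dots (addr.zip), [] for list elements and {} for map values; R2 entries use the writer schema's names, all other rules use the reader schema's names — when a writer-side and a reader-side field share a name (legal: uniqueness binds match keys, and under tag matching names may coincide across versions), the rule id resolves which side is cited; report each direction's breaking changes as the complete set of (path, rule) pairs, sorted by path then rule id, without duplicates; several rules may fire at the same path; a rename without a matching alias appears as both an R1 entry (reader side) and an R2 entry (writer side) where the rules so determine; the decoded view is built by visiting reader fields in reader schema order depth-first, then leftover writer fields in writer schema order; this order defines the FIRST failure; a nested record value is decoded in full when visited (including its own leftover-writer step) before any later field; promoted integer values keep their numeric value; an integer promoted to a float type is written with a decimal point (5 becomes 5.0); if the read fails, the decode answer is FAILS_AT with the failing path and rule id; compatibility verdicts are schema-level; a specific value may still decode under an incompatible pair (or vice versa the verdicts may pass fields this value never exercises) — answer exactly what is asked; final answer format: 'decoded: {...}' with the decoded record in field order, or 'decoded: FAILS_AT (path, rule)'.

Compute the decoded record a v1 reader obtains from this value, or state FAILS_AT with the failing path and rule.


decoded: FAILS_AT (factor, R3)

each type pair in Profile: writer, then reader
decode (reader v1):
  status := "URGENT" (absent -> default)
  attrs := [1.5, 10.0]
  read fails at factor under R3
  => FAILS_AT (factor, R3)
diffs on Profile not affecting the asked answer:
  renamed field status to channel in record Profile -> triggers nothing under the printed rules; the Profile answer is the same either way
  renamed field balance to height in record Profile (alias balance declared on the renamed field) -> triggers nothing under the printed rules; the Profile answer is the same either way
  added field attempts to record Profile: optional int64, tag 37 (in v2 it sits immediately before height) -> triggers nothing under the printed rules; the Profile answer is the same either way


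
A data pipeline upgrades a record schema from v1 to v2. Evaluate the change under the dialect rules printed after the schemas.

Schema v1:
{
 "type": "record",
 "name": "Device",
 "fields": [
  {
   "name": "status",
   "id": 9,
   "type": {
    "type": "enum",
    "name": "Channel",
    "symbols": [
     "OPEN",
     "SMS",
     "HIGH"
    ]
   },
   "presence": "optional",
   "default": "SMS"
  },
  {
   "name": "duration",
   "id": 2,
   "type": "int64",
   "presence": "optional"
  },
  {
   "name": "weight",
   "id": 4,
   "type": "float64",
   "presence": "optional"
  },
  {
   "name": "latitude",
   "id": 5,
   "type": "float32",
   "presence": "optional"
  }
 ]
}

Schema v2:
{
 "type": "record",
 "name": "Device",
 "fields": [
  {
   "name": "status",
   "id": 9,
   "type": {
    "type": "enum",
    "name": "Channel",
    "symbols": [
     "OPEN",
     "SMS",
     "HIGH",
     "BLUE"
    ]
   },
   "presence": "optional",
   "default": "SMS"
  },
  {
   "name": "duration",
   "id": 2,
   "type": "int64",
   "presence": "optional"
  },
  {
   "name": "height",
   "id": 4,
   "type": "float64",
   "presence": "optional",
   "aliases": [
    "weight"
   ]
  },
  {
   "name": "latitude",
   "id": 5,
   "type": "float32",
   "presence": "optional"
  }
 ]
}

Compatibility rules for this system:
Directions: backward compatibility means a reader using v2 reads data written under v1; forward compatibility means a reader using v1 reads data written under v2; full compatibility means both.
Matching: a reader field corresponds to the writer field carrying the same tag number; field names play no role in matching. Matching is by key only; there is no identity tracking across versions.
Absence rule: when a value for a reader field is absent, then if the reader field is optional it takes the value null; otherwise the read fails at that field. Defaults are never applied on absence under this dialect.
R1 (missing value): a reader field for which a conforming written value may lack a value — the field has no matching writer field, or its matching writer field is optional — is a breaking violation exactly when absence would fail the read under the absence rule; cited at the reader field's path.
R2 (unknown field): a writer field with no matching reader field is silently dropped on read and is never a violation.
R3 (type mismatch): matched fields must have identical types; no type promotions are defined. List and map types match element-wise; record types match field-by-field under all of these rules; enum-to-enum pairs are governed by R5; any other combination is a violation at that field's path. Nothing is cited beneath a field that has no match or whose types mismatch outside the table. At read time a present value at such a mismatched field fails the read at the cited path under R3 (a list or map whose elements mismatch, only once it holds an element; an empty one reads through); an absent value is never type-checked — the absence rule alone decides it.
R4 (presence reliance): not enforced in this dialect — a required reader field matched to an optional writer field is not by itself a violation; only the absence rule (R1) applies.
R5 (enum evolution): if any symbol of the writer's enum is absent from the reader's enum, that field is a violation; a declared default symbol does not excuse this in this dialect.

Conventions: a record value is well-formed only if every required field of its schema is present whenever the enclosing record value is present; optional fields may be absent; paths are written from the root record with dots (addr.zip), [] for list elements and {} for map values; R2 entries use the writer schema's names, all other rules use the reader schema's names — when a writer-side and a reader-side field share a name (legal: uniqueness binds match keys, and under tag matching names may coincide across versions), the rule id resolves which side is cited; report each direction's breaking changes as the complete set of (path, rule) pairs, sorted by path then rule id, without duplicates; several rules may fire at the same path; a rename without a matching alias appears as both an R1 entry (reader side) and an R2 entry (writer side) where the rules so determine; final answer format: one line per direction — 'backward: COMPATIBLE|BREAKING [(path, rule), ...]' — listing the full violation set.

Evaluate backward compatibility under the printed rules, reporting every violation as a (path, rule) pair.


arrows below run writer -> reader for Device
backward on Device — v2 reading data written by v1:
  status: paired with writer status (Channel -> Channel; writer optional)
  duration: paired with writer duration (int64 -> int64; writer optional)
  height: paired with writer weight (float64 -> float64; writer optional)
  latitude: paired with writer latitude (float32 -> float32; writer optional)
  => no violations; backward on Device: COMPATIBLE
remaining Device differences; none change what is asked:
  enum Channel (field status in record Device): symbol BLUE added -> matters only for Device's forward compatibility — outside the asked direction
  renamed field weight to height in record Device (alias weight declared on the renamed field) -> triggers nothing under Device's printed rules — same verdict

backward: COMPATIBLE []


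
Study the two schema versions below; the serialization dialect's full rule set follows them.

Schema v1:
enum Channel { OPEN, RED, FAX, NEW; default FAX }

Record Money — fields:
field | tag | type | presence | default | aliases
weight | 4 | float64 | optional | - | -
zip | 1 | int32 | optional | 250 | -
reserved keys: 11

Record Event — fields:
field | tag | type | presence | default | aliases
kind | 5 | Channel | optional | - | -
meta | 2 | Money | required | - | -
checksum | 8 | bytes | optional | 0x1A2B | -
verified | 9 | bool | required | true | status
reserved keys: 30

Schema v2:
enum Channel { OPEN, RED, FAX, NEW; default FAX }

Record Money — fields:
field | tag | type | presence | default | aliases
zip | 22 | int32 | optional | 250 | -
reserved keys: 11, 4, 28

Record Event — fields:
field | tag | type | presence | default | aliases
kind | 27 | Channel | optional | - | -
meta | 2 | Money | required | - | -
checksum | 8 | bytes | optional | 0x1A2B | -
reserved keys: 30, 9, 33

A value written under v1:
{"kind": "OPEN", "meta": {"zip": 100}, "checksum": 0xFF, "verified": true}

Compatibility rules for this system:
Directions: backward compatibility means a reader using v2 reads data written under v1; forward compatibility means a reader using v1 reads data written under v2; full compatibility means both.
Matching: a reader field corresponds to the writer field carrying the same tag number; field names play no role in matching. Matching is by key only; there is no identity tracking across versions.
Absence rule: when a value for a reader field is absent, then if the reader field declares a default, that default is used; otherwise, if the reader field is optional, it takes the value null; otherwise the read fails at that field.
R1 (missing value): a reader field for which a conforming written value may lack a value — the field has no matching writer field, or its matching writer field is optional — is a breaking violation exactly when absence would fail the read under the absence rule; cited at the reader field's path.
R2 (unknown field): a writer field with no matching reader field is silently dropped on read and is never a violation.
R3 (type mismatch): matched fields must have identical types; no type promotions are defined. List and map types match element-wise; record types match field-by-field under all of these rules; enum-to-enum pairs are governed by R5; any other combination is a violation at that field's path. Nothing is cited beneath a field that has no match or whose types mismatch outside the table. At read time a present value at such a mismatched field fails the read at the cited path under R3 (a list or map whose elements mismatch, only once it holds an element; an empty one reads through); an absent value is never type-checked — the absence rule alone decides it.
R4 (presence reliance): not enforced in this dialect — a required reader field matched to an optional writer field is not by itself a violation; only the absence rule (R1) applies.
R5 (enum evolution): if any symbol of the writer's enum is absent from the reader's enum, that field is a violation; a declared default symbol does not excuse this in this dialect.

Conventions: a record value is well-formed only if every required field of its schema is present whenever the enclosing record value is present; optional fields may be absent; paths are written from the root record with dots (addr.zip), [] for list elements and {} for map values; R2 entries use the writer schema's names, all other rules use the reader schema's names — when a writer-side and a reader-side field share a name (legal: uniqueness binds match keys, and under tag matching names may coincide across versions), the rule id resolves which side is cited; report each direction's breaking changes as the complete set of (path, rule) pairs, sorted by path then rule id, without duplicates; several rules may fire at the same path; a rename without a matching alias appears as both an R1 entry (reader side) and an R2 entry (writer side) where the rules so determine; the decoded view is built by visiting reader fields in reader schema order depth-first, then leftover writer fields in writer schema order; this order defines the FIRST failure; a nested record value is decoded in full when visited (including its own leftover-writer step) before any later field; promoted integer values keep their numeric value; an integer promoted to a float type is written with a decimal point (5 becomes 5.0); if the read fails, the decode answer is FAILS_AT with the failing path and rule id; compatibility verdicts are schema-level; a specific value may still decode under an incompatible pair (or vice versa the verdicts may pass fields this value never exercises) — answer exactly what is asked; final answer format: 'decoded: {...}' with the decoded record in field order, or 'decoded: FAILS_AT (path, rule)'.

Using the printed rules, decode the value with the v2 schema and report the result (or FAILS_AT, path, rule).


the writer's type comes first in each Event pair
decoding the Event value with the v2 reader:
  kind := null (absent, optional -> null)
  meta.zip := 250 (absent -> default)
  writer meta.zip: unknown -> dropped
  checksum := 0xFF
  writer kind: unknown -> dropped
  writer verified: unknown -> dropped
  => decoded: {"kind": null, "meta": {"zip": 250}, "checksum": 0xFF}

decoded: {"kind": null, "meta": {"zip": 250}, "checksum": 0xFF}


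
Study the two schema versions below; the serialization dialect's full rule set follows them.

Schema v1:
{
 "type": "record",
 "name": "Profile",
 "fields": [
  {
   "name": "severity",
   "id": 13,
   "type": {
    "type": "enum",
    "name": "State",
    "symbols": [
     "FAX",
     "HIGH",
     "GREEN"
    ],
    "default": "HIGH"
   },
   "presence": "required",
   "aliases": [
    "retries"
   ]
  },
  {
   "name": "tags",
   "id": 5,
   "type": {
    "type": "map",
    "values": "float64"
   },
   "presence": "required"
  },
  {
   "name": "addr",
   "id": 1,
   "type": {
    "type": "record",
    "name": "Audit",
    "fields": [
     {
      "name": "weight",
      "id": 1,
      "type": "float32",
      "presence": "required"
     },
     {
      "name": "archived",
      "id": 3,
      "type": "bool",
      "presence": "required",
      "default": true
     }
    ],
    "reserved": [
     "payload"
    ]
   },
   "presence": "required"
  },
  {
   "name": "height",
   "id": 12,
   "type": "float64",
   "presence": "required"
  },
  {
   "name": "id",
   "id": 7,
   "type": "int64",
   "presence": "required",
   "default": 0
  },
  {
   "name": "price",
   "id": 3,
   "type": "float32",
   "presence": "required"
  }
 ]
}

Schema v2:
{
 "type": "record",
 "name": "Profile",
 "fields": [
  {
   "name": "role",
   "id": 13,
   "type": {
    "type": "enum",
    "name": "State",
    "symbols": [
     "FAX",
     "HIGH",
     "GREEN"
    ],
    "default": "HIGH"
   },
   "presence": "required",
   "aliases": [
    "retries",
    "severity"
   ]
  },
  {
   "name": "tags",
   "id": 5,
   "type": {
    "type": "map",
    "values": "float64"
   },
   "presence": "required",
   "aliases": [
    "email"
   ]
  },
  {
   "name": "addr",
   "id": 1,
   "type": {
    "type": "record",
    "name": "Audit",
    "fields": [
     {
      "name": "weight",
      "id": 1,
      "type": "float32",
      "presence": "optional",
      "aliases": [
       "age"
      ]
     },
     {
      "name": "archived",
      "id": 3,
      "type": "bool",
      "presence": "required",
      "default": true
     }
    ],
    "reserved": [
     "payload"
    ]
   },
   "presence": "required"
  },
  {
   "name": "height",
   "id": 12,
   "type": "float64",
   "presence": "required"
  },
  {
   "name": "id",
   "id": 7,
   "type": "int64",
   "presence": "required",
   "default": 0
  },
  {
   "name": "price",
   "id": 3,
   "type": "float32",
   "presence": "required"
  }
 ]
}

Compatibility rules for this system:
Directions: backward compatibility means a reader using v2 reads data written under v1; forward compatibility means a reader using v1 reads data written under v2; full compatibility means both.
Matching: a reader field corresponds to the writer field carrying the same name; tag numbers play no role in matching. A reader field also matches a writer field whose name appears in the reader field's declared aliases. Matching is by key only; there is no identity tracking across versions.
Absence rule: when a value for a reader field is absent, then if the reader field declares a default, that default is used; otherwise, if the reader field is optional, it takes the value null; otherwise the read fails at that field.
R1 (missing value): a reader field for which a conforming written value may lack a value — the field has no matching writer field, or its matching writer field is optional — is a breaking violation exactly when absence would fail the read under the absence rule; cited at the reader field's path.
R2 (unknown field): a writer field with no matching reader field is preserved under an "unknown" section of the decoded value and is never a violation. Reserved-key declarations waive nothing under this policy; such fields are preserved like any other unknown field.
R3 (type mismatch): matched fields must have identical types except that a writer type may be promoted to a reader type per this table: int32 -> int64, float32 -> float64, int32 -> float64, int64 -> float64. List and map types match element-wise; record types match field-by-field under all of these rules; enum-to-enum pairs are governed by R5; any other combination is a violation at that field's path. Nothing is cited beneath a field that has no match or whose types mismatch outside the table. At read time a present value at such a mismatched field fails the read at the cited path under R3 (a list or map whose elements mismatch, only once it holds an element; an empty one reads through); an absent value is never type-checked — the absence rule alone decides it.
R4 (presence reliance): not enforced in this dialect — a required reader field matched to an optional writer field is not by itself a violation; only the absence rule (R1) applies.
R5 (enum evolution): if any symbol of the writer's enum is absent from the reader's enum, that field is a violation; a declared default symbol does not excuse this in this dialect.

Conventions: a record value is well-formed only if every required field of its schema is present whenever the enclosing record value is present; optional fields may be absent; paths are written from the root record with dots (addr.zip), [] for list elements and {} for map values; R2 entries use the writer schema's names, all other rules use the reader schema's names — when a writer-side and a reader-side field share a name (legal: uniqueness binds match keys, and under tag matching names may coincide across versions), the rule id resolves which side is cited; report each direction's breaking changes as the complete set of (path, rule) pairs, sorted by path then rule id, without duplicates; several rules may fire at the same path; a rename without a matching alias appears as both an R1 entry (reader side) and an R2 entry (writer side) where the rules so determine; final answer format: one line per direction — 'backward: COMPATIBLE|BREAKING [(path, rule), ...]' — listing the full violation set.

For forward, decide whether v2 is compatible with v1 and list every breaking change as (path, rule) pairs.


the writer's type comes first in each Profile pair
forward pass over Profile, reader schema v1, writer schema v2:
  no writer field matches reader severity
  writer required, map<string, float64> -> map<string, float64>: reader tags maps from writer tags
  writer required, Audit -> Audit: reader addr maps from writer addr
  writer required, float64 -> float64: reader height maps from writer height
  writer required, int64 -> int64: reader id maps from writer id
  writer required, float32 -> float32: reader price maps from writer price
  role (writer side), unknown to reader
  writer optional, float32 -> float32: reader addr.weight maps from writer addr.weight
  writer required, bool -> bool: reader addr.archived maps from writer addr.archived
  R1 fires at addr.weight
  R1 fires at severity
  => forward: BREAKING (2)

forward: BREAKING [(addr.weight, R1), (severity, R1)]
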